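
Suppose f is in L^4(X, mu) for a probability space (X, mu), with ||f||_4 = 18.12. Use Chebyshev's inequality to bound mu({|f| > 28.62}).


Chebyshev/Markov inequality: mu(|f| > eps) <= (||f||_p / eps)^p
Step 1: ||f||_4 / eps = 18.12 / 28.62 = 0.633124
Step 2: Raise to power p = 4:
  (0.633124)^4 = 0.160677
Step 3: Therefore mu(|f| > 28.62) <= 0.160677


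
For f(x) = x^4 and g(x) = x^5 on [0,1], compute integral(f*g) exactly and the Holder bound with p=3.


Step 1: Exact integral of f*g = integral(x^9, 0, 1) = 1/10
     = 0.1
Step 2: Holder bound with p=3, q=1.5:
  ||f||_p = (integral x^12 dx)^(1/3) = (1/13)^(1/3) = 0.42529
  ||g||_q = (integral x^7.5 dx)^(1/1.5) = (1/8.5)^(1/1.5) = 0.240097
Step 3: Holder bound = ||f||_p * ||g||_q = 0.42529 * 0.240097 = 0.102111
Verification: 0.1 <= 0.102111 (Holder holds)


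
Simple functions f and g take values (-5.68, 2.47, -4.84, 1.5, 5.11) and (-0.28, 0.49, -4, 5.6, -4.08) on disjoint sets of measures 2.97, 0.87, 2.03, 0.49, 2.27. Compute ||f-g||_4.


Step 1: Compute differences f_i - g_i:
  -5.68 - -0.28 = -5.4
  2.47 - 0.49 = 1.98
  -4.84 - -4 = -0.84
  1.5 - 5.6 = -4.1
  5.11 - -4.08 = 9.19
Step 2: Compute |diff|^4 * measure for each set:
  |-5.4|^4 * 2.97 = 850.3056 * 2.97 = 2525.407632
  |1.98|^4 * 0.87 = 15.369536 * 0.87 = 13.371496
  |-0.84|^4 * 2.03 = 0.497871 * 2.03 = 1.010679
  |-4.1|^4 * 0.49 = 282.5761 * 0.49 = 138.462289
  |9.19|^4 * 2.27 = 7132.832827 * 2.27 = 16191.530518
Step 3: Sum = 18869.782614
Step 4: ||f-g||_4 = (18869.782614)^(1/4) = 11.720381


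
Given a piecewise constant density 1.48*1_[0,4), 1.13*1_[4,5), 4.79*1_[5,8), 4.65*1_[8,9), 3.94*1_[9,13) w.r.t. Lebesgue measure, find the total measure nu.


Integrate each piece of the Radon-Nikodym derivative:
Step 1: integral_0^4 1.48 dx = 1.48*(4-0) = 1.48*4 = 5.92
Step 2: integral_4^5 1.13 dx = 1.13*(5-4) = 1.13*1 = 1.13
Step 3: integral_5^8 4.79 dx = 4.79*(8-5) = 4.79*3 = 14.37
Step 4: integral_8^9 4.65 dx = 4.65*(9-8) = 4.65*1 = 4.65
Step 5: integral_9^13 3.94 dx = 3.94*(13-9) = 3.94*4 = 15.76
Total: 5.92 + 1.13 + 14.37 + 4.65 + 15.76 = 41.83


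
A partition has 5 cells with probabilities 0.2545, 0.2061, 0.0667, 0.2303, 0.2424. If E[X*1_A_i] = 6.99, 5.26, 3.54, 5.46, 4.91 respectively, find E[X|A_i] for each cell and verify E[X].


For each cell A_i: E[X|A_i] = E[X*1_A_i] / P(A_i)
Step 1: E[X|A_1] = 6.99 / 0.2545 = 27.465619
Step 2: E[X|A_2] = 5.26 / 0.2061 = 25.521591
Step 3: E[X|A_3] = 3.54 / 0.0667 = 53.073463
Step 4: E[X|A_4] = 5.46 / 0.2303 = 23.708207
Step 5: E[X|A_5] = 4.91 / 0.2424 = 20.255776
Verification: E[X] = sum E[X*1_A_i] = 6.99 + 5.26 + 3.54 + 5.46 + 4.91 = 26.16


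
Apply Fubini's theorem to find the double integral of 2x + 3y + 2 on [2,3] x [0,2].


By Fubini, integrate in x first, then y.
Step 1: Fix y, integrate over x in [2,3]:
  integral(2x + 3y + 2, x=2..3)
  = 2*(3^2 - 2^2)/2 + (3y + 2)*(3 - 2)
  = 5 + (3y + 2)*1
  = 5 + 3y + 2
  = 7 + 3y
Step 2: Integrate over y in [0,2]:
  integral(7 + 3y, y=0..2)
  = 7*2 + 3*(2^2 - 0^2)/2
  = 14 + 6
  = 20


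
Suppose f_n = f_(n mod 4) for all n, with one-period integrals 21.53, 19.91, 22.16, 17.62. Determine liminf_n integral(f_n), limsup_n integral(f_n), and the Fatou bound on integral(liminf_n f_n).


The sequence (integral(f_n)) is periodic with period 4, repeating the values 21.53, 19.91, 22.16, 17.62 indefinitely.
Step 1: For a periodic sequence, every tail (a_m, a_(m+1), ...) contains all 4 period values infinitely often.
Step 2: Hence inf of every tail = min of the period values = min(21.53, 19.91, 22.16, 17.62) = 17.62.
        liminf_n integral(f_n) = sup over m of (inf of tail from m) = 17.62.
Step 3: Similarly sup of every tail = max of the period values = 22.16.
        limsup_n integral(f_n) = 22.16.
Step 4: Fatou's lemma: integral(liminf_n f_n) <= liminf_n integral(f_n) = 17.62.
        So the integral of the pointwise liminf is at most 17.62.


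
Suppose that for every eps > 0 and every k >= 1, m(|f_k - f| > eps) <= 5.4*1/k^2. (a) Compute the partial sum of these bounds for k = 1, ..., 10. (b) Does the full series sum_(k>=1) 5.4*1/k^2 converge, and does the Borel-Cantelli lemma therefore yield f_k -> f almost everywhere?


Step 1: List the terms 5.4*1/k^2 for k = 1 to 10:
  k=1: 5.4
  k=2: 1.35
  k=3: 0.6
  k=4: 0.3375
  k=5: 0.216
  k=6: 0.15
  k=7: 0.110204
  k=8: 0.084375
  k=9: 0.066667
  k=10: 0.054
Step 2: Partial sum = 5.4 + 1.35 + 0.6 + 0.3375 + 0.216 + 0.15 + 0.110204 + 0.084375 + 0.066667 + 0.054
     = 8.368746
Step 3: The full series sum_(k>=1) 5.4*1/k^2 converges (p-series with p = 2 > 1; a constant multiple of a convergent series converges).
Step 4: Fix eps > 0. Since sum_k m(|f_k - f| > eps) < infinity, the Borel-Cantelli lemma gives
        m(limsup_k {|f_k - f| > eps}) = 0, i.e. for a.e. x, |f_k(x) - f(x)| <= eps for all large k.
        Applying this with eps = 1/j for j = 1, 2, ... and intersecting the countably many full-measure sets,
        for a.e. x we get limsup_k |f_k(x) - f(x)| <= 1/j for every j, hence f_k -> f almost everywhere.
Conclusion: series converges; Borel-Cantelli yields f_k -> f a.e.


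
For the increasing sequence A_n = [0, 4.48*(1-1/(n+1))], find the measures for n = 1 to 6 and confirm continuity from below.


By continuity of measure from below: if A_n increases to A, then m(A_n) -> m(A).
Here A = [0, 4.48], so m(A) = 4.48
Step 1: a_1 = 4.48*(1 - 1/2) = 2.24, m(A_1) = 2.24
Step 2: a_2 = 4.48*(1 - 1/3) = 2.9867, m(A_2) = 2.9867
Step 3: a_3 = 4.48*(1 - 1/4) = 3.36, m(A_3) = 3.36
Step 4: a_4 = 4.48*(1 - 1/5) = 3.584, m(A_4) = 3.584
Step 5: a_5 = 4.48*(1 - 1/6) = 3.7333, m(A_5) = 3.7333
Step 6: a_6 = 4.48*(1 - 1/7) = 3.84, m(A_6) = 3.84
Limit: m(A_n) -> m([0,4.48]) = 4.48


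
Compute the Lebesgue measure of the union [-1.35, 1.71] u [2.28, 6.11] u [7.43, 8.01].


For pairwise disjoint intervals, m(union) = sum of lengths.
= (1.71 - -1.35) + (6.11 - 2.28) + (8.01 - 7.43)
= 3.06 + 3.83 + 0.58
= 7.47


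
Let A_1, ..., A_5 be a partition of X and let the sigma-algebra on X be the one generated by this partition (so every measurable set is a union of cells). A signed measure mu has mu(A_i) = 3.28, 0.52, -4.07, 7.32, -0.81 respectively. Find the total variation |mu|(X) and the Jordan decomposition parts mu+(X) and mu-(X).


Step 1: Every measurable set is a union of atoms (the cells / points), so a Hahn decomposition is
  obtained by grouping atoms by sign: P = union of atoms with mu > 0, N = union of the remaining atoms.
  Atoms in P (indices): 1, 2, 4;  atoms in N (indices): 3, 5
  Positive values: 3.28, 0.52, 7.32
  Negative values: -4.07, -0.81
Step 2: mu+(X) = mu(P) = sum of positive atom values = 11.12
Step 3: mu-(X) = -mu(N) = sum of |negative atom values| = 4.88
Step 4: |mu|(X) = mu+(X) + mu-(X) = 11.12 + 4.88 = 16


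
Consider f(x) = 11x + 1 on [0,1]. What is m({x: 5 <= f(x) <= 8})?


f^(-1)([5, 8]) = {x : 5 <= 11x + 1 <= 8}
Solving: (5 - 1)/11 <= x <= (8 - 1)/11
= [0.363636, 0.636364]
Intersecting with [0,1]: [0.363636, 0.636364]
Measure = 0.636364 - 0.363636 = 0.272727


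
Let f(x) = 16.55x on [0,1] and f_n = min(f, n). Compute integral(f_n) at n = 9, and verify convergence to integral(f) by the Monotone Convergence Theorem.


f(x) = 16.55x on [0,1]; f_n(x) = min(16.55x, n). At n = 9:
Step 1: f(x) reaches 9 at x = 9/16.55 = 0.543807
Step 2: integral(f_9) = integral(16.55x, 0, 0.543807) + integral(9, 0.543807, 1)
       = 16.55*0.543807^2/2 + 9*(1 - 0.543807)
       = 2.44713 + 4.10574
       = 6.55287
Step 3: As n -> infinity, f_n increases to f, so by MCT integral(f_n) -> integral(f) = 16.55/2 = 8.275.
Convergence: integral(f_9) = 6.55287 -> 8.275 as n -> infinity


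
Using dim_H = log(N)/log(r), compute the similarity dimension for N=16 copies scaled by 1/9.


For a self-similar set with N copies scaled by 1/r:
dim_H = log(N)/log(r) = log(16)/log(9)
= 2.772589/2.197225
= 1.26186


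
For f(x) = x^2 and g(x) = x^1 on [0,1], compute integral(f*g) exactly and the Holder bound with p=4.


Step 1: Exact integral of f*g = integral(x^3, 0, 1) = 1/4
     = 0.25
Step 2: Holder bound with p=4, q=1.333333:
  ||f||_p = (integral x^8 dx)^(1/4) = (1/9)^(1/4) = 0.57735
  ||g||_q = (integral x^1.333333 dx)^(1/1.333333) = (1/2.333333)^(1/1.333333) = 0.529685
Step 3: Holder bound = ||f||_p * ||g||_q = 0.57735 * 0.529685 = 0.305814
Verification: 0.25 <= 0.305814 (Holder holds)


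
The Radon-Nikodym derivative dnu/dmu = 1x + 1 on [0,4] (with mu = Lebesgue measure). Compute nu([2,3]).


nu(A) = integral_A (dnu/dmu) dmu = integral_2^3 (1x + 1) dx
Step 1: Antiderivative F(x) = (1/2)x^2 + 1x
Step 2: F(3) = (1/2)*3^2 + 1*3 = 4.5 + 3 = 7.5
Step 3: F(2) = (1/2)*2^2 + 1*2 = 2 + 2 = 4
Step 4: nu([2,3]) = F(3) - F(2) = 7.5 - 4 = 3.5


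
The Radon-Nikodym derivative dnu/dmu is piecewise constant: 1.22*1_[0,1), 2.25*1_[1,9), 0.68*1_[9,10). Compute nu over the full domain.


Integrate each piece of the Radon-Nikodym derivative:
Step 1: integral_0^1 1.22 dx = 1.22*(1-0) = 1.22*1 = 1.22
Step 2: integral_1^9 2.25 dx = 2.25*(9-1) = 2.25*8 = 18
Step 3: integral_9^10 0.68 dx = 0.68*(10-9) = 0.68*1 = 0.68
Total: 1.22 + 18 + 0.68 = 19.9


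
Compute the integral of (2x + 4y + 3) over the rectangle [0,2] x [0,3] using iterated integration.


By Fubini, integrate in x first, then y.
Step 1: Fix y, integrate over x in [0,2]:
  integral(2x + 4y + 3, x=0..2)
  = 2*(2^2 - 0^2)/2 + (4y + 3)*(2 - 0)
  = 4 + (4y + 3)*2
  = 4 + 8y + 6
  = 10 + 8y
Step 2: Integrate over y in [0,3]:
  integral(10 + 8y, y=0..3)
  = 10*3 + 8*(3^2 - 0^2)/2
  = 30 + 36
  = 66


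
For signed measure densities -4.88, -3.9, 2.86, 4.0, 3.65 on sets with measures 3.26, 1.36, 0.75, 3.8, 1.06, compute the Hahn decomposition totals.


Step 1: Compute signed measure on each set:
  Set 1: -4.88 * 3.26 = -15.9088
  Set 2: -3.9 * 1.36 = -5.304
  Set 3: 2.86 * 0.75 = 2.145
  Set 4: 4.0 * 3.8 = 15.2
  Set 5: 3.65 * 1.06 = 3.869
Step 2: Total signed measure = (-15.9088) + (-5.304) + (2.145) + (15.2) + (3.869)
     = 0.0012
Step 3: Positive part mu+(X) = sum of positive contributions = 21.214
Step 4: Negative part mu-(X) = |sum of negative contributions| = 21.2128


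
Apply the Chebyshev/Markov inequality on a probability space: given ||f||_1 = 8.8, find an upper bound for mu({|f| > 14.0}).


Chebyshev/Markov inequality: mu(|f| > eps) <= (||f||_p / eps)^p
Step 1: ||f||_1 / eps = 8.8 / 14.0 = 0.628571
Step 2: Raise to power p = 1:
  (0.628571)^1 = 0.628571
Step 3: Therefore mu(|f| > 14.0) <= 0.628571


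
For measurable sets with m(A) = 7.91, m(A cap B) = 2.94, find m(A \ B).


m(A \ B) = m(A) - m(A n B)
= 7.91 - 2.94
= 4.97


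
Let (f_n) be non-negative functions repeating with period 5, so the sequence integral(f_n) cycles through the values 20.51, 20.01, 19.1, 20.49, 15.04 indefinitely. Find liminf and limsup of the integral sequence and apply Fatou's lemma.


The sequence (integral(f_n)) is periodic with period 5, repeating the values 20.51, 20.01, 19.1, 20.49, 15.04 indefinitely.
Step 1: For a periodic sequence, every tail (a_m, a_(m+1), ...) contains all 5 period values infinitely often.
Step 2: Hence inf of every tail = min of the period values = min(20.51, 20.01, 19.1, 20.49, 15.04) = 15.04.
        liminf_n integral(f_n) = sup over m of (inf of tail from m) = 15.04.
Step 3: Similarly sup of every tail = max of the period values = 20.51.
        limsup_n integral(f_n) = 20.51.
Step 4: Fatou's lemma: integral(liminf_n f_n) <= liminf_n integral(f_n) = 15.04.
        So the integral of the pointwise liminf is at most 15.04.


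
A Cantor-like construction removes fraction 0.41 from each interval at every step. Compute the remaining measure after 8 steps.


Step 1: At each step, fraction remaining = 1 - 0.41 = 0.59
Step 2: After 8 steps, measure = (0.59)^8
Result = 0.014683


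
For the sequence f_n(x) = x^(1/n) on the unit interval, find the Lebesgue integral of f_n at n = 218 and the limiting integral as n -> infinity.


At n = 218: f_218(x) = x^(1/218).
Step 1: integral(x^(1/218), 0, 1) = [x^(1/218+1) / (1/218+1)] from 0 to 1
     = 1 / (1/218 + 1) = 1 / ((218+1)/218) = 218/(218+1)
     = 218/219 = 0.995434
Step 2: As n -> infinity, f_n(x) = x^(1/n) -> 1 for x in (0,1], and f_n is increasing in n.
By MCT, lim_n integral(f_n) = integral(lim_n f_n) = integral(1, 0, 1) = 1.
Step 3: Verify convergence: 218/219 = 0.995434 -> 1


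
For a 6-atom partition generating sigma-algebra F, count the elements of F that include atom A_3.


Each element of F is a union of some subset S of the 6 atoms.
The element contains A_3 iff A_3 is in S.
So we count subsets S of {A_1,...,A_6} with A_3 in S: choose freely among the other 5 atoms.
Count = 2^(6-1) = 2^5 = 32.


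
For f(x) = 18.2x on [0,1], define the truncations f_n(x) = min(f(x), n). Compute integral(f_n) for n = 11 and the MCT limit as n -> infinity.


f(x) = 18.2x on [0,1]; f_n(x) = min(18.2x, n). At n = 11:
Step 1: f(x) reaches 11 at x = 11/18.2 = 0.604396
Step 2: integral(f_11) = integral(18.2x, 0, 0.604396) + integral(11, 0.604396, 1)
       = 18.2*0.604396^2/2 + 11*(1 - 0.604396)
       = 3.324176 + 4.351648
       = 7.675824
Step 3: As n -> infinity, f_n increases to f, so by MCT integral(f_n) -> integral(f) = 18.2/2 = 9.1.
Convergence: integral(f_11) = 7.675824 -> 9.1 as n -> infinity


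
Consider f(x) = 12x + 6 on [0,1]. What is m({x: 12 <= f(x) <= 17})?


f^(-1)([12, 17]) = {x : 12 <= 12x + 6 <= 17}
Solving: (12 - 6)/12 <= x <= (17 - 6)/12
= [0.5, 0.916667]
Intersecting with [0,1]: [0.5, 0.916667]
Measure = 0.916667 - 0.5 = 0.416667


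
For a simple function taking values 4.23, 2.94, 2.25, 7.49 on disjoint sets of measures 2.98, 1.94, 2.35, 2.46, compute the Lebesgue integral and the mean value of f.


Step 1: Integral = sum(value_i * measure_i)
= 4.23*2.98 + 2.94*1.94 + 2.25*2.35 + 7.49*2.46
= 12.6054 + 5.7036 + 5.2875 + 18.4254
= 42.0219
Step 2: Total measure of domain = 2.98 + 1.94 + 2.35 + 2.46 = 9.73
Step 3: Average value = 42.0219 / 9.73 = 4.318798


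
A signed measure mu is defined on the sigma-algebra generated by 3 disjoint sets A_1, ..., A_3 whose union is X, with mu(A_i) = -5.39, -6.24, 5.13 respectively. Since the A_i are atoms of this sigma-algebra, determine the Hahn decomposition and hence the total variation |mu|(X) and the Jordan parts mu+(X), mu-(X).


Step 1: Every measurable set is a union of atoms (the cells / points), so a Hahn decomposition is
  obtained by grouping atoms by sign: P = union of atoms with mu > 0, N = union of the remaining atoms.
  Atoms in P (indices): 3;  atoms in N (indices): 1, 2
  Positive values: 5.13
  Negative values: -5.39, -6.24
Step 2: mu+(X) = mu(P) = sum of positive atom values = 5.13
Step 3: mu-(X) = -mu(N) = sum of |negative atom values| = 11.63
Step 4: |mu|(X) = mu+(X) + mu-(X) = 5.13 + 11.63 = 16.76


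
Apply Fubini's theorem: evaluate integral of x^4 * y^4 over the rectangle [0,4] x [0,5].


By Fubini's theorem, the double integral factors as a product of single integrals:
Step 1: integral_0^4 x^4 dx = [x^5/5] from 0 to 4
     = 4^5/5 = 204.8
Step 2: integral_0^5 y^4 dy = [y^5/5] from 0 to 5
     = 5^5/5 = 625
Step 3: Double integral = 204.8 * 625 = 128000


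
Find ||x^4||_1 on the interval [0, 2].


Step 1: ||f||_1 = (integral_0^2 |x^4|^1 dx)^(1/1)
     = (integral_0^2 x^4 dx)^(1/1)
Step 2: integral_0^2 x^4 dx = [x^5/(5)] from 0 to 2 = 2^5/5
     = 32/5 = 6.4
Step 3: ||f||_1 = (6.4)^(1/1) = 6.4


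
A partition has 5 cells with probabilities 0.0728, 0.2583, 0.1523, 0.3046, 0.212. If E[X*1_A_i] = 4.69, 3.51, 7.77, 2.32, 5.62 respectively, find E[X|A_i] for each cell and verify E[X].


For each cell A_i: E[X|A_i] = E[X*1_A_i] / P(A_i)
Step 1: E[X|A_1] = 4.69 / 0.0728 = 64.423077
Step 2: E[X|A_2] = 3.51 / 0.2583 = 13.58885
Step 3: E[X|A_3] = 7.77 / 0.1523 = 51.017728
Step 4: E[X|A_4] = 2.32 / 0.3046 = 7.616546
Step 5: E[X|A_5] = 5.62 / 0.212 = 26.509434
Verification: E[X] = sum E[X*1_A_i] = 4.69 + 3.51 + 7.77 + 2.32 + 5.62 = 23.91


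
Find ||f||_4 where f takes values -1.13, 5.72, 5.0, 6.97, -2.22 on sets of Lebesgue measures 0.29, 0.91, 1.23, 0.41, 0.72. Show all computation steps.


Step 1: Compute |f_i|^4 for each value:
  |-1.13|^4 = 1.630474
  |5.72|^4 = 1070.493699
  |5.0|^4 = 625
  |6.97|^4 = 2360.103845
  |-2.22|^4 = 24.289127
Step 2: Multiply by measures and sum:
  1.630474 * 0.29 = 0.472837
  1070.493699 * 0.91 = 974.149266
  625 * 1.23 = 768.75
  2360.103845 * 0.41 = 967.642576
  24.289127 * 0.72 = 17.488171
Sum = 0.472837 + 974.149266 + 768.75 + 967.642576 + 17.488171 = 2728.502851
Step 3: Take the p-th root:
||f||_4 = (2728.502851)^(1/4) = 7.227384


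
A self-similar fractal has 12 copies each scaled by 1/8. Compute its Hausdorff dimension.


For a self-similar set with N copies scaled by 1/r:
dim_H = log(N)/log(r) = log(12)/log(8)
= 2.484907/2.079442
= 1.194988


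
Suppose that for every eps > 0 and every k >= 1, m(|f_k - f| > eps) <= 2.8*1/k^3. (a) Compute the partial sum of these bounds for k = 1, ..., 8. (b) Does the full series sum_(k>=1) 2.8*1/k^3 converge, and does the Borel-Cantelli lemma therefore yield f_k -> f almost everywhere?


Step 1: List the terms 2.8*1/k^3 for k = 1 to 8:
  k=1: 2.8
  k=2: 0.35
  k=3: 0.103704
  k=4: 0.04375
  k=5: 0.0224
  k=6: 0.012963
  k=7: 0.008163
  k=8: 0.005469
Step 2: Partial sum = 2.8 + 0.35 + 0.103704 + 0.04375 + 0.0224 + 0.012963 + 0.008163 + 0.005469
     = 3.346449
Step 3: The full series sum_(k>=1) 2.8*1/k^3 converges (p-series with p = 3 > 1; a constant multiple of a convergent series converges).
Step 4: Fix eps > 0. Since sum_k m(|f_k - f| > eps) < infinity, the Borel-Cantelli lemma gives
        m(limsup_k {|f_k - f| > eps}) = 0, i.e. for a.e. x, |f_k(x) - f(x)| <= eps for all large k.
        Applying this with eps = 1/j for j = 1, 2, ... and intersecting the countably many full-measure sets,
        for a.e. x we get limsup_k |f_k(x) - f(x)| <= 1/j for every j, hence f_k -> f almost everywhere.
Conclusion: series converges; Borel-Cantelli yields f_k -> f a.e.


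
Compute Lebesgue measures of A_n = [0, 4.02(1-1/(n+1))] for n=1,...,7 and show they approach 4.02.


By continuity of measure from below: if A_n increases to A, then m(A_n) -> m(A).
Here A = [0, 4.02], so m(A) = 4.02
Step 1: a_1 = 4.02*(1 - 1/2) = 2.01, m(A_1) = 2.01
Step 2: a_2 = 4.02*(1 - 1/3) = 2.68, m(A_2) = 2.68
Step 3: a_3 = 4.02*(1 - 1/4) = 3.015, m(A_3) = 3.015
Step 4: a_4 = 4.02*(1 - 1/5) = 3.216, m(A_4) = 3.216
Step 5: a_5 = 4.02*(1 - 1/6) = 3.35, m(A_5) = 3.35
Step 6: a_6 = 4.02*(1 - 1/7) = 3.4457, m(A_6) = 3.4457
Step 7: a_7 = 4.02*(1 - 1/8) = 3.5175, m(A_7) = 3.5175
Limit: m(A_n) -> m([0,4.02]) = 4.02


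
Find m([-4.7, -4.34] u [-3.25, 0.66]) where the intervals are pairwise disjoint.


For pairwise disjoint intervals, m(union) = sum of lengths.
= (-4.34 - -4.7) + (0.66 - -3.25)
= 0.36 + 3.91
= 4.27


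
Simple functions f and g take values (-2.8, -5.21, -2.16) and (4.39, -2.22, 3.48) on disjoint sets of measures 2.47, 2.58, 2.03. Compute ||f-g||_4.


Step 1: Compute differences f_i - g_i:
  -2.8 - 4.39 = -7.19
  -5.21 - -2.22 = -2.99
  -2.16 - 3.48 = -5.64
Step 2: Compute |diff|^4 * measure for each set:
  |-7.19|^4 * 2.47 = 2672.486755 * 2.47 = 6601.042285
  |-2.99|^4 * 2.58 = 79.925388 * 2.58 = 206.207501
  |-5.64|^4 * 2.03 = 1011.850652 * 2.03 = 2054.056824
Step 3: Sum = 8861.30661
Step 4: ||f-g||_4 = (8861.30661)^(1/4) = 9.702294


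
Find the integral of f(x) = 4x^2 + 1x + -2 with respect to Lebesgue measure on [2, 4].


The Lebesgue integral of a Riemann-integrable function agrees with the Riemann integral.
Antiderivative F(x) = (4/3)x^3 + (1/2)x^2 + -2x
F(4) = (4/3)*4^3 + (1/2)*4^2 + -2*4
     = (4/3)*64 + (1/2)*16 + -2*4
     = 85.333333 + 8 + -8
     = 85.333333
F(2) = 8.666667
Integral = F(4) - F(2) = 85.333333 - 8.666667 = 76.666667


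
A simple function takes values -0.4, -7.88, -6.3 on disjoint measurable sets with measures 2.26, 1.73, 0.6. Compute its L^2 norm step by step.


Step 1: Compute |f_i|^2 for each value:
  |-0.4|^2 = 0.16
  |-7.88|^2 = 62.0944
  |-6.3|^2 = 39.69
Step 2: Multiply by measures and sum:
  0.16 * 2.26 = 0.3616
  62.0944 * 1.73 = 107.423312
  39.69 * 0.6 = 23.814
Sum = 0.3616 + 107.423312 + 23.814 = 131.598912
Step 3: Take the p-th root:
||f||_2 = (131.598912)^(1/2) = 11.471657


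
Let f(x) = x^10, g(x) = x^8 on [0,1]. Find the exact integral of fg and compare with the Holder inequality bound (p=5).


Step 1: Exact integral of f*g = integral(x^18, 0, 1) = 1/19
     = 0.052632
Step 2: Holder bound with p=5, q=1.25:
  ||f||_p = (integral x^50 dx)^(1/5) = (1/51)^(1/5) = 0.455497
  ||g||_q = (integral x^10 dx)^(1/1.25) = (1/11)^(1/1.25) = 0.146854
Step 3: Holder bound = ||f||_p * ||g||_q = 0.455497 * 0.146854 = 0.066892
Verification: 0.052632 <= 0.066892 (Holder holds)


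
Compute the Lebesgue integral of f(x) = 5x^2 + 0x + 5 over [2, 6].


The Lebesgue integral of a Riemann-integrable function agrees with the Riemann integral.
Antiderivative F(x) = (5/3)x^3 + (0/2)x^2 + 5x
F(6) = (5/3)*6^3 + (0/2)*6^2 + 5*6
     = (5/3)*216 + (0/2)*36 + 5*6
     = 360 + 0.0 + 30
     = 390
F(2) = 23.333333
Integral = F(6) - F(2) = 390 - 23.333333 = 366.666667


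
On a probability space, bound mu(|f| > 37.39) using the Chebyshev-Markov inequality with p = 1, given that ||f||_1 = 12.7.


Chebyshev/Markov inequality: mu(|f| > eps) <= (||f||_p / eps)^p
Step 1: ||f||_1 / eps = 12.7 / 37.39 = 0.339663
Step 2: Raise to power p = 1:
  (0.339663)^1 = 0.339663
Step 3: Therefore mu(|f| > 37.39) <= 0.339663


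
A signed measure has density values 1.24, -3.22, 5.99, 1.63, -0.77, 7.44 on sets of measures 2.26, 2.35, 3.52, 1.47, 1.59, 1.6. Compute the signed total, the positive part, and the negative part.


Step 1: Compute signed measure on each set:
  Set 1: 1.24 * 2.26 = 2.8024
  Set 2: -3.22 * 2.35 = -7.567
  Set 3: 5.99 * 3.52 = 21.0848
  Set 4: 1.63 * 1.47 = 2.3961
  Set 5: -0.77 * 1.59 = -1.2243
  Set 6: 7.44 * 1.6 = 11.904
Step 2: Total signed measure = (2.8024) + (-7.567) + (21.0848) + (2.3961) + (-1.2243) + (11.904)
     = 29.396
Step 3: Positive part mu+(X) = sum of positive contributions = 38.1873
Step 4: Negative part mu-(X) = |sum of negative contributions| = 8.7913


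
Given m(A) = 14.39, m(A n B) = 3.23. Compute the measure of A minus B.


m(A \ B) = m(A) - m(A n B)
= 14.39 - 3.23
= 11.16


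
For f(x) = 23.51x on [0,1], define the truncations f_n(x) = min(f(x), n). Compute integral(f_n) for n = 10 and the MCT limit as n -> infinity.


f(x) = 23.51x on [0,1]; f_n(x) = min(23.51x, n). At n = 10:
Step 1: f(x) reaches 10 at x = 10/23.51 = 0.425351
Step 2: integral(f_10) = integral(23.51x, 0, 0.425351) + integral(10, 0.425351, 1)
       = 23.51*0.425351^2/2 + 10*(1 - 0.425351)
       = 2.126755 + 5.746491
       = 7.873245
Step 3: As n -> infinity, f_n increases to f, so by MCT integral(f_n) -> integral(f) = 23.51/2 = 11.755.
Convergence: integral(f_10) = 7.873245 -> 11.755 as n -> infinity


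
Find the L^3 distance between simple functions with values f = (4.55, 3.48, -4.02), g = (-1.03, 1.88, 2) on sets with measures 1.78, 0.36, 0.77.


Step 1: Compute differences f_i - g_i:
  4.55 - -1.03 = 5.58
  3.48 - 1.88 = 1.6
  -4.02 - 2 = -6.02
Step 2: Compute |diff|^3 * measure for each set:
  |5.58|^3 * 1.78 = 173.741112 * 1.78 = 309.259179
  |1.6|^3 * 0.36 = 4.096 * 0.36 = 1.47456
  |-6.02|^3 * 0.77 = 218.167208 * 0.77 = 167.98875
Step 3: Sum = 478.72249
Step 4: ||f-g||_3 = (478.72249)^(1/3) = 7.822783


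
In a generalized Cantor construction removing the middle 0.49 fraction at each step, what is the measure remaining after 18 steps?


Step 1: At each step, fraction remaining = 1 - 0.49 = 0.51
Step 2: After 18 steps, measure = (0.51)^18
Result = 5.448327e-06


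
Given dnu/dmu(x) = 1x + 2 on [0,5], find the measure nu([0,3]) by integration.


nu(A) = integral_A (dnu/dmu) dmu = integral_0^3 (1x + 2) dx
Step 1: Antiderivative F(x) = (1/2)x^2 + 2x
Step 2: F(3) = (1/2)*3^2 + 2*3 = 4.5 + 6 = 10.5
Step 3: F(0) = (1/2)*0^2 + 2*0 = 0.0 + 0 = 0.0
Step 4: nu([0,3]) = F(3) - F(0) = 10.5 - 0.0 = 10.5


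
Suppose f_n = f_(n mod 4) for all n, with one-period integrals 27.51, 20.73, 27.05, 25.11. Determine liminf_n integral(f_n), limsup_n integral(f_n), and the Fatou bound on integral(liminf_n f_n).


The sequence (integral(f_n)) is periodic with period 4, repeating the values 27.51, 20.73, 27.05, 25.11 indefinitely.
Step 1: For a periodic sequence, every tail (a_m, a_(m+1), ...) contains all 4 period values infinitely often.
Step 2: Hence inf of every tail = min of the period values = min(27.51, 20.73, 27.05, 25.11) = 20.73.
        liminf_n integral(f_n) = sup over m of (inf of tail from m) = 20.73.
Step 3: Similarly sup of every tail = max of the period values = 27.51.
        limsup_n integral(f_n) = 27.51.
Step 4: Fatou's lemma: integral(liminf_n f_n) <= liminf_n integral(f_n) = 20.73.
        So the integral of the pointwise liminf is at most 20.73.


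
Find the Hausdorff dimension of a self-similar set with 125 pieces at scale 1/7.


For a self-similar set with N copies scaled by 1/r:
dim_H = log(N)/log(r) = log(125)/log(7)
= 4.828314/1.94591
= 2.481262


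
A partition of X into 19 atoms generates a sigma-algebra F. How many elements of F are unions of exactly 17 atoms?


Each element of F is a union of some subset of the 19 atoms.
Elements that are unions of exactly 17 atoms correspond to 17-element subsets of the 19 atoms.
Count = C(19, 17) = 19! / (17! * 2!) = 171.


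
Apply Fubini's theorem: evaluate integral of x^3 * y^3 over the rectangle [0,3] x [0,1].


By Fubini's theorem, the double integral factors as a product of single integrals:
Step 1: integral_0^3 x^3 dx = [x^4/4] from 0 to 3
     = 3^4/4 = 20.25
Step 2: integral_0^1 y^3 dy = [y^4/4] from 0 to 1
     = 1^4/4 = 0.25
Step 3: Double integral = 20.25 * 0.25 = 5.0625


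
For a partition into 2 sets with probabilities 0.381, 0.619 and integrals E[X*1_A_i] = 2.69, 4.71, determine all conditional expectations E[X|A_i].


For each cell A_i: E[X|A_i] = E[X*1_A_i] / P(A_i)
Step 1: E[X|A_1] = 2.69 / 0.381 = 7.060367
Step 2: E[X|A_2] = 4.71 / 0.619 = 7.609047
Verification: E[X] = sum E[X*1_A_i] = 2.69 + 4.71 = 7.4


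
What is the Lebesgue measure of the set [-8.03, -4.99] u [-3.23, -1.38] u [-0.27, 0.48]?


For pairwise disjoint intervals, m(union) = sum of lengths.
= (-4.99 - -8.03) + (-1.38 - -3.23) + (0.48 - -0.27)
= 3.04 + 1.85 + 0.75
= 5.64


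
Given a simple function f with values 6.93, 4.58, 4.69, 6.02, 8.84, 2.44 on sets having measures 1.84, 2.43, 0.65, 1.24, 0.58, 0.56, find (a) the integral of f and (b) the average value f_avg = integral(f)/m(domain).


Step 1: Integral = sum(value_i * measure_i)
= 6.93*1.84 + 4.58*2.43 + 4.69*0.65 + 6.02*1.24 + 8.84*0.58 + 2.44*0.56
= 12.7512 + 11.1294 + 3.0485 + 7.4648 + 5.1272 + 1.3664
= 40.8875
Step 2: Total measure of domain = 1.84 + 2.43 + 0.65 + 1.24 + 0.58 + 0.56 = 7.3
Step 3: Average value = 40.8875 / 7.3 = 5.601027


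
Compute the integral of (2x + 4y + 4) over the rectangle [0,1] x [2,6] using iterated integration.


By Fubini, integrate in x first, then y.
Step 1: Fix y, integrate over x in [0,1]:
  integral(2x + 4y + 4, x=0..1)
  = 2*(1^2 - 0^2)/2 + (4y + 4)*(1 - 0)
  = 1 + (4y + 4)*1
  = 1 + 4y + 4
  = 5 + 4y
Step 2: Integrate over y in [2,6]:
  integral(5 + 4y, y=2..6)
  = 5*4 + 4*(6^2 - 2^2)/2
  = 20 + 64
  = 84


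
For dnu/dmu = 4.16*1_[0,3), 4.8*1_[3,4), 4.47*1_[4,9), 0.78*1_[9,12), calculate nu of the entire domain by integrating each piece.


Integrate each piece of the Radon-Nikodym derivative:
Step 1: integral_0^3 4.16 dx = 4.16*(3-0) = 4.16*3 = 12.48
Step 2: integral_3^4 4.8 dx = 4.8*(4-3) = 4.8*1 = 4.8
Step 3: integral_4^9 4.47 dx = 4.47*(9-4) = 4.47*5 = 22.35
Step 4: integral_9^12 0.78 dx = 0.78*(12-9) = 0.78*3 = 2.34
Total: 12.48 + 4.8 + 22.35 + 2.34 = 41.97


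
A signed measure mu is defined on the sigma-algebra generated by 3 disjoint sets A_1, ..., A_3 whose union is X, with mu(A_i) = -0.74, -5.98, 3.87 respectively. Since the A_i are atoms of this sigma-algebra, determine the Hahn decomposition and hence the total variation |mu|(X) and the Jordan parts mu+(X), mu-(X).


Step 1: Every measurable set is a union of atoms (the cells / points), so a Hahn decomposition is
  obtained by grouping atoms by sign: P = union of atoms with mu > 0, N = union of the remaining atoms.
  Atoms in P (indices): 3;  atoms in N (indices): 1, 2
  Positive values: 3.87
  Negative values: -0.74, -5.98
Step 2: mu+(X) = mu(P) = sum of positive atom values = 3.87
Step 3: mu-(X) = -mu(N) = sum of |negative atom values| = 6.72
Step 4: |mu|(X) = mu+(X) + mu-(X) = 3.87 + 6.72 = 10.59


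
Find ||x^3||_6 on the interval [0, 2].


Step 1: ||f||_6 = (integral_0^2 |x^3|^6 dx)^(1/6)
     = (integral_0^2 x^18 dx)^(1/6)
Step 2: integral_0^2 x^18 dx = [x^19/(19)] from 0 to 2 = 2^19/19
     = 524288/19 = 27594.105263
Step 3: ||f||_6 = (27594.105263)^(1/6) = 5.497131


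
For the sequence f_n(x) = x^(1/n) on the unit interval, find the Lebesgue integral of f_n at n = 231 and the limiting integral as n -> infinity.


At n = 231: f_231(x) = x^(1/231).
Step 1: integral(x^(1/231), 0, 1) = [x^(1/231+1) / (1/231+1)] from 0 to 1
     = 1 / (1/231 + 1) = 1 / ((231+1)/231) = 231/(231+1)
     = 231/232 = 0.99569
Step 2: As n -> infinity, f_n(x) = x^(1/n) -> 1 for x in (0,1], and f_n is increasing in n.
By MCT, lim_n integral(f_n) = integral(lim_n f_n) = integral(1, 0, 1) = 1.
Step 3: Verify convergence: 231/232 = 0.99569 -> 1


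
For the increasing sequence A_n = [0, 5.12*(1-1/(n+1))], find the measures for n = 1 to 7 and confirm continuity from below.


By continuity of measure from below: if A_n increases to A, then m(A_n) -> m(A).
Here A = [0, 5.12], so m(A) = 5.12
Step 1: a_1 = 5.12*(1 - 1/2) = 2.56, m(A_1) = 2.56
Step 2: a_2 = 5.12*(1 - 1/3) = 3.4133, m(A_2) = 3.4133
Step 3: a_3 = 5.12*(1 - 1/4) = 3.84, m(A_3) = 3.84
Step 4: a_4 = 5.12*(1 - 1/5) = 4.096, m(A_4) = 4.096
Step 5: a_5 = 5.12*(1 - 1/6) = 4.2667, m(A_5) = 4.2667
Step 6: a_6 = 5.12*(1 - 1/7) = 4.3886, m(A_6) = 4.3886
Step 7: a_7 = 5.12*(1 - 1/8) = 4.48, m(A_7) = 4.48
Limit: m(A_n) -> m([0,5.12]) = 5.12


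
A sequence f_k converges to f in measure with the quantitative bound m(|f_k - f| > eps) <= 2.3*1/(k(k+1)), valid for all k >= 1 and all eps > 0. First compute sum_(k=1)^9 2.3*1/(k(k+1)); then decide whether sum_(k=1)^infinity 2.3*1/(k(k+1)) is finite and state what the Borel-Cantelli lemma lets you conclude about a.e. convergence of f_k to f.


Step 1: List the terms 2.3*1/(k(k+1)) for k = 1 to 9:
  k=1: 1.15
  k=2: 0.383333
  k=3: 0.191667
  k=4: 0.115
  k=5: 0.076667
  k=6: 0.054762
  k=7: 0.041071
  k=8: 0.031944
  k=9: 0.025556
Step 2: Partial sum = 1.15 + 0.383333 + 0.191667 + 0.115 + 0.076667 + 0.054762 + 0.041071 + 0.031944 + 0.025556
     = 2.07
Step 3: The full series sum_(k>=1) 2.3*1/(k(k+1)) converges (telescoping series sum 1/(k(k+1)) = 1; a constant multiple of a convergent series converges).
Step 4: Fix eps > 0. Since sum_k m(|f_k - f| > eps) < infinity, the Borel-Cantelli lemma gives
        m(limsup_k {|f_k - f| > eps}) = 0, i.e. for a.e. x, |f_k(x) - f(x)| <= eps for all large k.
        Applying this with eps = 1/j for j = 1, 2, ... and intersecting the countably many full-measure sets,
        for a.e. x we get limsup_k |f_k(x) - f(x)| <= 1/j for every j, hence f_k -> f almost everywhere.
Conclusion: series converges; Borel-Cantelli yields f_k -> f a.e.


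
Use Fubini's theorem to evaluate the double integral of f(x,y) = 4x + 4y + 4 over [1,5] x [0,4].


By Fubini, integrate in x first, then y.
Step 1: Fix y, integrate over x in [1,5]:
  integral(4x + 4y + 4, x=1..5)
  = 4*(5^2 - 1^2)/2 + (4y + 4)*(5 - 1)
  = 48 + (4y + 4)*4
  = 48 + 16y + 16
  = 64 + 16y
Step 2: Integrate over y in [0,4]:
  integral(64 + 16y, y=0..4)
  = 64*4 + 16*(4^2 - 0^2)/2
  = 256 + 128
  = 384


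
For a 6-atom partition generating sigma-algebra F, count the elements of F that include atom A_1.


Each element of F is a union of some subset S of the 6 atoms.
The element contains A_1 iff A_1 is in S.
So we count subsets S of {A_1,...,A_6} with A_1 in S: choose freely among the other 5 atoms.
Count = 2^(6-1) = 2^5 = 32.


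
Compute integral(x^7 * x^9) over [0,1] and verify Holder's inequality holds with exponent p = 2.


Step 1: Exact integral of f*g = integral(x^16, 0, 1) = 1/17
     = 0.058824
Step 2: Holder bound with p=2, q=2:
  ||f||_p = (integral x^14 dx)^(1/2) = (1/15)^(1/2) = 0.258199
  ||g||_q = (integral x^18 dx)^(1/2) = (1/19)^(1/2) = 0.229416
Step 3: Holder bound = ||f||_p * ||g||_q = 0.258199 * 0.229416 = 0.059235
Verification: 0.058824 <= 0.059235 (Holder holds)


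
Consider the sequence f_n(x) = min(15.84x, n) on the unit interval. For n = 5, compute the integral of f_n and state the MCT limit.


f(x) = 15.84x on [0,1]; f_n(x) = min(15.84x, n). At n = 5:
Step 1: f(x) reaches 5 at x = 5/15.84 = 0.315657
Step 2: integral(f_5) = integral(15.84x, 0, 0.315657) + integral(5, 0.315657, 1)
       = 15.84*0.315657^2/2 + 5*(1 - 0.315657)
       = 0.789141 + 3.421717
       = 4.210859
Step 3: As n -> infinity, f_n increases to f, so by MCT integral(f_n) -> integral(f) = 15.84/2 = 7.92.
Convergence: integral(f_5) = 4.210859 -> 7.92 as n -> infinity


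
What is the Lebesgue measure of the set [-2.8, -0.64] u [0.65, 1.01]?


For pairwise disjoint intervals, m(union) = sum of lengths.
= (-0.64 - -2.8) + (1.01 - 0.65)
= 2.16 + 0.36
= 2.52


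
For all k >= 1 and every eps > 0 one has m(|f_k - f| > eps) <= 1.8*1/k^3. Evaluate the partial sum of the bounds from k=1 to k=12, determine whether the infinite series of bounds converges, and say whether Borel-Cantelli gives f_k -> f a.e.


Step 1: List the terms 1.8*1/k^3 for k = 1 to 12:
  k=1: 1.8
  k=2: 0.225
  k=3: 0.066667
  k=4: 0.028125
  k=5: 0.0144
  k=6: 0.008333
  k=7: 0.005248
  k=8: 0.003516
  k=9: 0.002469
  k=10: 0.0018
  k=11: 0.001352
  k=12: 0.001042
Step 2: Partial sum = 1.8 + 0.225 + 0.066667 + 0.028125 + 0.0144 + 0.008333 + 0.005248 + 0.003516 + 0.002469 + 0.0018 + 0.001352 + 0.001042
     = 2.157952
Step 3: The full series sum_(k>=1) 1.8*1/k^3 converges (p-series with p = 3 > 1; a constant multiple of a convergent series converges).
Step 4: Fix eps > 0. Since sum_k m(|f_k - f| > eps) < infinity, the Borel-Cantelli lemma gives
        m(limsup_k {|f_k - f| > eps}) = 0, i.e. for a.e. x, |f_k(x) - f(x)| <= eps for all large k.
        Applying this with eps = 1/j for j = 1, 2, ... and intersecting the countably many full-measure sets,
        for a.e. x we get limsup_k |f_k(x) - f(x)| <= 1/j for every j, hence f_k -> f almost everywhere.
Conclusion: series converges; Borel-Cantelli yields f_k -> f a.e.


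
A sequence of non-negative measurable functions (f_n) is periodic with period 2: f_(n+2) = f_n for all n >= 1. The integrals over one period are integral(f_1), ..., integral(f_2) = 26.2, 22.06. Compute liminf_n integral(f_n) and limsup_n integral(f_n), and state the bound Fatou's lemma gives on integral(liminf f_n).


The sequence (integral(f_n)) is periodic with period 2, repeating the values 26.2, 22.06 indefinitely.
Step 1: For a periodic sequence, every tail (a_m, a_(m+1), ...) contains all 2 period values infinitely often.
Step 2: Hence inf of every tail = min of the period values = min(26.2, 22.06) = 22.06.
        liminf_n integral(f_n) = sup over m of (inf of tail from m) = 22.06.
Step 3: Similarly sup of every tail = max of the period values = 26.2.
        limsup_n integral(f_n) = 26.2.
Step 4: Fatou's lemma: integral(liminf_n f_n) <= liminf_n integral(f_n) = 22.06.
        So the integral of the pointwise liminf is at most 22.06.


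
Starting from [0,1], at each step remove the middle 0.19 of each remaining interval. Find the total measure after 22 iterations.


Step 1: At each step, fraction remaining = 1 - 0.19 = 0.81
Step 2: After 22 steps, measure = (0.81)^22
Result = 0.009698


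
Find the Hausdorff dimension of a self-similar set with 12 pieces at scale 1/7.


For a self-similar set with N copies scaled by 1/r:
dim_H = log(N)/log(r) = log(12)/log(7)
= 2.484907/1.94591
= 1.276989


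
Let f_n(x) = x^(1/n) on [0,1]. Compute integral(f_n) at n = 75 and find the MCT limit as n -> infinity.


At n = 75: f_75(x) = x^(1/75).
Step 1: integral(x^(1/75), 0, 1) = [x^(1/75+1) / (1/75+1)] from 0 to 1
     = 1 / (1/75 + 1) = 1 / ((75+1)/75) = 75/(75+1)
     = 75/76 = 0.986842
Step 2: As n -> infinity, f_n(x) = x^(1/n) -> 1 for x in (0,1], and f_n is increasing in n.
By MCT, lim_n integral(f_n) = integral(lim_n f_n) = integral(1, 0, 1) = 1.
Step 3: Verify convergence: 75/76 = 0.986842 -> 1


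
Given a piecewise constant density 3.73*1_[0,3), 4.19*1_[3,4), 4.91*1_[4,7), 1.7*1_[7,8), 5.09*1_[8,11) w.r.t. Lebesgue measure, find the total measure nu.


Integrate each piece of the Radon-Nikodym derivative:
Step 1: integral_0^3 3.73 dx = 3.73*(3-0) = 3.73*3 = 11.19
Step 2: integral_3^4 4.19 dx = 4.19*(4-3) = 4.19*1 = 4.19
Step 3: integral_4^7 4.91 dx = 4.91*(7-4) = 4.91*3 = 14.73
Step 4: integral_7^8 1.7 dx = 1.7*(8-7) = 1.7*1 = 1.7
Step 5: integral_8^11 5.09 dx = 5.09*(11-8) = 5.09*3 = 15.27
Total: 11.19 + 4.19 + 14.73 + 1.7 + 15.27 = 47.08


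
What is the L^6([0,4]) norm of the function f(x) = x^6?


Step 1: ||f||_6 = (integral_0^4 |x^6|^6 dx)^(1/6)
     = (integral_0^4 x^36 dx)^(1/6)
Step 2: integral_0^4 x^36 dx = [x^37/(37)] from 0 to 4 = 4^37/37
     = 18889465931478580854784/37 = 5.105261e+20
Step 3: ||f||_6 = (5.105261e+20)^(1/6) = 2827.068463


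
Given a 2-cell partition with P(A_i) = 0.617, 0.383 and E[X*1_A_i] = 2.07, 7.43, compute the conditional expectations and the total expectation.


For each cell A_i: E[X|A_i] = E[X*1_A_i] / P(A_i)
Step 1: E[X|A_1] = 2.07 / 0.617 = 3.354943
Step 2: E[X|A_2] = 7.43 / 0.383 = 19.399478
Verification: E[X] = sum E[X*1_A_i] = 2.07 + 7.43 = 9.5


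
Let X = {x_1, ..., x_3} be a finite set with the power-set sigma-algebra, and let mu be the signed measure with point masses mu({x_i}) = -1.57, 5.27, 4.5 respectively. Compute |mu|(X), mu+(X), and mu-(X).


Step 1: Every measurable set is a union of atoms (the cells / points), so a Hahn decomposition is
  obtained by grouping atoms by sign: P = union of atoms with mu > 0, N = union of the remaining atoms.
  Atoms in P (indices): 2, 3;  atoms in N (indices): 1
  Positive values: 5.27, 4.5
  Negative values: -1.57
Step 2: mu+(X) = mu(P) = sum of positive atom values = 9.77
Step 3: mu-(X) = -mu(N) = sum of |negative atom values| = 1.57
Step 4: |mu|(X) = mu+(X) + mu-(X) = 9.77 + 1.57 = 11.34


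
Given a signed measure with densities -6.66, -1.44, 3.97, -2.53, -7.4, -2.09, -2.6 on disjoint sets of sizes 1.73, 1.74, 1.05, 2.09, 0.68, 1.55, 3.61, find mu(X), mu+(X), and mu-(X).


Step 1: Compute signed measure on each set:
  Set 1: -6.66 * 1.73 = -11.5218
  Set 2: -1.44 * 1.74 = -2.5056
  Set 3: 3.97 * 1.05 = 4.1685
  Set 4: -2.53 * 2.09 = -5.2877
  Set 5: -7.4 * 0.68 = -5.032
  Set 6: -2.09 * 1.55 = -3.2395
  Set 7: -2.6 * 3.61 = -9.386
Step 2: Total signed measure = (-11.5218) + (-2.5056) + (4.1685) + (-5.2877) + (-5.032) + (-3.2395) + (-9.386)
     = -32.8041
Step 3: Positive part mu+(X) = sum of positive contributions = 4.1685
Step 4: Negative part mu-(X) = |sum of negative contributions| = 36.9726


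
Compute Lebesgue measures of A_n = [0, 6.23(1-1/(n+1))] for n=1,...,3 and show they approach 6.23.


By continuity of measure from below: if A_n increases to A, then m(A_n) -> m(A).
Here A = [0, 6.23], so m(A) = 6.23
Step 1: a_1 = 6.23*(1 - 1/2) = 3.115, m(A_1) = 3.115
Step 2: a_2 = 6.23*(1 - 1/3) = 4.1533, m(A_2) = 4.1533
Step 3: a_3 = 6.23*(1 - 1/4) = 4.6725, m(A_3) = 4.6725
Limit: m(A_n) -> m([0,6.23]) = 6.23


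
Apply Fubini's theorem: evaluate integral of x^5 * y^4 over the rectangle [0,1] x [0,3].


By Fubini's theorem, the double integral factors as a product of single integrals:
Step 1: integral_0^1 x^5 dx = [x^6/6] from 0 to 1
     = 1^6/6 = 0.166667
Step 2: integral_0^3 y^4 dy = [y^5/5] from 0 to 3
     = 3^5/5 = 48.6
Step 3: Double integral = 0.166667 * 48.6 = 8.1
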